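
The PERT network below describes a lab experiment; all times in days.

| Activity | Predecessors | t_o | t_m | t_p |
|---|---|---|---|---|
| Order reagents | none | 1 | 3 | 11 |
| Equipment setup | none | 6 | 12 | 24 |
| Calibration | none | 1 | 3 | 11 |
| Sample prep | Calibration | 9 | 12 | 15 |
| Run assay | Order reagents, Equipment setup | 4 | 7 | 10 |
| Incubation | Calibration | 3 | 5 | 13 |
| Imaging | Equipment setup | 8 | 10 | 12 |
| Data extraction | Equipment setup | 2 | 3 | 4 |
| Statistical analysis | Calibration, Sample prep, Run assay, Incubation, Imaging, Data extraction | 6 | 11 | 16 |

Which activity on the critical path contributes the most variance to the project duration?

te_Order reagents = (1 + 4·3 + 11)/6 = 24/6 = 4; σ²_Order reagents = ((11−1)/6)² = 2.778
te_Equipment setup = (6 + 4·12 + 24)/6 = 78/6 = 13; σ²_Equipment setup = ((24−6)/6)² = 9.000
te_Calibration = (1 + 4·3 + 11)/6 = 24/6 = 4; σ²_Calibration = ((11−1)/6)² = 2.778
te_Sample prep = (9 + 4·12 + 15)/6 = 72/6 = 12; σ²_Sample prep = ((15−9)/6)² = 1.000
te_Run assay = (4 + 4·7 + 10)/6 = 42/6 = 7; σ²_Run assay = ((10−4)/6)² = 1.000
te_Incubation = (3 + 4·5 + 13)/6 = 36/6 = 6; σ²_Incubation = ((13−3)/6)² = 2.778
te_Imaging = (8 + 4·10 + 12)/6 = 60/6 = 10; σ²_Imaging = ((12−8)/6)² = 0.444
te_Data extraction = (2 + 4·3 + 4)/6 = 18/6 = 3; σ²_Data extraction = ((4−2)/6)² = 0.111
te_Statistical analysis = (6 + 4·11 + 16)/6 = 66/6 = 11; σ²_Statistical analysis = ((16−6)/6)² = 2.778

Forward pass:
ES_Order reagents = 0; EF_Order reagents = 4
ES_Equipment setup = 0; EF_Equipment setup = 13
ES_Calibration = 0; EF_Calibration = 4
ES_Sample prep = 4; EF_Sample prep = 4+12 = 16
ES_Run assay = max(EF_Order reagents=4, EF_Equipment setup=13) = 13; EF_Run assay = 13+7 = 20
ES_Incubation = 4; EF_Incubation = 4+6 = 10
ES_Imaging = 13; EF_Imaging = 13+10 = 23
ES_Data extraction = 13; EF_Data extraction = 13+3 = 16
ES_Statistical analysis = max(EF_Calibration=4, EF_Sample prep=16, EF_Run assay=20, EF_Incubation=10, EF_Imaging=23, EF_Data extraction=16) = 23; EF_Statistical analysis = 23+11 = 34
Expected project duration μ = 34 days. Critical path: Equipment setup → Imaging → Statistical analysis.

Variances on critical path: σ²_Equipment setup=9.000, σ²_Imaging=0.444, σ²_Statistical analysis=2.778.
Largest is σ²_Equipment setup = 9.000.

Equipment setup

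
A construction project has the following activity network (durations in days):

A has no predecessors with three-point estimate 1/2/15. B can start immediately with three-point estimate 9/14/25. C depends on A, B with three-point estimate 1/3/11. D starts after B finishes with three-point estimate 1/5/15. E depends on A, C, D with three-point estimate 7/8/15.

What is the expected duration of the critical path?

30 days

te_A = (1 + 4·2 + 15)/6 = 24/6 = 4
te_B = (9 + 4·14 + 25)/6 = 90/6 = 15
te_C = (1 + 4·3 + 11)/6 = 24/6 = 4
te_D = (1 + 4·5 + 15)/6 = 36/6 = 6
te_E = (7 + 4·8 + 15)/6 = 54/6 = 9

Forward pass:
ES_A = 0; EF_A = 4
ES_B = 0; EF_B = 15
ES_C = max(EF_A=4, EF_B=15) = 15; EF_C = 15+4 = 19
ES_D = 15; EF_D = 15+6 = 21
ES_E = max(EF_A=4, EF_C=19, EF_D=21) = 21; EF_E = 21+9 = 30
Expected project duration μ = 30 days. Critical path: B → D → E.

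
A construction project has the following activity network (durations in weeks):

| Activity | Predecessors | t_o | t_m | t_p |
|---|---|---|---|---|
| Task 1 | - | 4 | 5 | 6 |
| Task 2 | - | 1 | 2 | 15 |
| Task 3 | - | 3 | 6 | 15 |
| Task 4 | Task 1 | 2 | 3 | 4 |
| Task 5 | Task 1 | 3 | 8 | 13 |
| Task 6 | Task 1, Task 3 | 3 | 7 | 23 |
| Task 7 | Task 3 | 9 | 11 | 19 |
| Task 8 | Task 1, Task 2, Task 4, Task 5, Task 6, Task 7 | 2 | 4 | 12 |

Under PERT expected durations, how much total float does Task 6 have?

te_Task 1 = (4 + 4·5 + 6)/6 = 30/6 = 5
te_Task 2 = (1 + 4·2 + 15)/6 = 24/6 = 4
te_Task 3 = (3 + 4·6 + 15)/6 = 42/6 = 7
te_Task 4 = (2 + 4·3 + 4)/6 = 18/6 = 3
te_Task 5 = (3 + 4·8 + 13)/6 = 48/6 = 8
te_Task 6 = (3 + 4·7 + 23)/6 = 54/6 = 9
te_Task 7 = (9 + 4·11 + 19)/6 = 72/6 = 12
te_Task 8 = (2 + 4·4 + 12)/6 = 30/6 = 5

Forward pass:
ES_Task 1 = 0; EF_Task 1 = 5
ES_Task 2 = 0; EF_Task 2 = 4
ES_Task 3 = 0; EF_Task 3 = 7
ES_Task 4 = 5; EF_Task 4 = 5+3 = 8
ES_Task 5 = 5; EF_Task 5 = 5+8 = 13
ES_Task 6 = max(EF_Task 1=5, EF_Task 3=7) = 7; EF_Task 6 = 7+9 = 16
ES_Task 7 = 7; EF_Task 7 = 7+12 = 19
ES_Task 8 = max(EF_Task 1=5, EF_Task 2=4, EF_Task 4=8, EF_Task 5=13, EF_Task 6=16, EF_Task 7=19) = 19; EF_Task 8 = 19+5 = 24
Expected project duration μ = 24 weeks. Critical path: Task 3 → Task 7 → Task 8.

Backward pass:
LF_Task 8 = 24; LS_Task 8 = 24−5 = 19
LF_Task 7 = LS_Task 8 = 19; LS_Task 7 = 19−12 = 7
LF_Task 6 = LS_Task 8 = 19; LS_Task 6 = 19−9 = 10
LF_Task 5 = LS_Task 8 = 19; LS_Task 5 = 19−8 = 11
LF_Task 4 = LS_Task 8 = 19; LS_Task 4 = 19−3 = 16
LF_Task 3 = min(LS_Task 6=10, LS_Task 7=7) = 7; LS_Task 3 = 7−7 = 0
LF_Task 2 = LS_Task 8 = 19; LS_Task 2 = 19−4 = 15
LF_Task 1 = min(LS_Task 4=16, LS_Task 5=11, LS_Task 6=10, LS_Task 8=19) = 10; LS_Task 1 = 10−5 = 5
Slack_Task 6 = LS_Task 6 − ES_Task 6 = 10 − 7 = 3

3 weeks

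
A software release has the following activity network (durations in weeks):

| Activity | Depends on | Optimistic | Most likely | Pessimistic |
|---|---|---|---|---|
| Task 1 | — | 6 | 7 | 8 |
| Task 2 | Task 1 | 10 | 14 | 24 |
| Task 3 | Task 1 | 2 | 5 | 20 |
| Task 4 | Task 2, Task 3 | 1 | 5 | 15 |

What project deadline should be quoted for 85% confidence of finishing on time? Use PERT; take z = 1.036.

31.4 weeks

te_Task 1 = (6 + 4·7 + 8)/6 = 42/6 = 7; σ²_Task 1 = ((8−6)/6)² = 0.111
te_Task 2 = (10 + 4·14 + 24)/6 = 90/6 = 15; σ²_Task 2 = ((24−10)/6)² = 5.444
te_Task 3 = (2 + 4·5 + 20)/6 = 42/6 = 7; σ²_Task 3 = ((20−2)/6)² = 9.000
te_Task 4 = (1 + 4·5 + 15)/6 = 36/6 = 6; σ²_Task 4 = ((15−1)/6)² = 5.444

Forward pass:
ES_Task 1 = 0; EF_Task 1 = 7
ES_Task 2 = 7; EF_Task 2 = 7+15 = 22
ES_Task 3 = 7; EF_Task 3 = 7+7 = 14
ES_Task 4 = max(EF_Task 2=22, EF_Task 3=14) = 22; EF_Task 4 = 22+6 = 28
Expected project duration μ = 28 weeks. Critical path: Task 1 → Task 2 → Task 4.

Variance along critical path = 0.111 + 5.444 + 5.444 = 11.000; σ = 3.317 weeks.
D = μ + z·σ = 28 + 1.036·3.317 = 31.4 weeks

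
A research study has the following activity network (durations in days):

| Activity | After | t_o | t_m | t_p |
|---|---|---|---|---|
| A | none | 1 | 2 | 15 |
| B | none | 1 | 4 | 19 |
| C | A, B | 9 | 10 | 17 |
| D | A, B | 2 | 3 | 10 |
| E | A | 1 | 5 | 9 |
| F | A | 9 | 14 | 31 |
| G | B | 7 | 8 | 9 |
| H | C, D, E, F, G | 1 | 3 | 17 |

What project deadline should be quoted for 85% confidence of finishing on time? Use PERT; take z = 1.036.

30.3 days

te_A = (1 + 4·2 + 15)/6 = 24/6 = 4; σ²_A = ((15−1)/6)² = 5.444
te_B = (1 + 4·4 + 19)/6 = 36/6 = 6; σ²_B = ((19−1)/6)² = 9.000
te_C = (9 + 4·10 + 17)/6 = 66/6 = 11; σ²_C = ((17−9)/6)² = 1.778
te_D = (2 + 4·3 + 10)/6 = 24/6 = 4; σ²_D = ((10−2)/6)² = 1.778
te_E = (1 + 4·5 + 9)/6 = 30/6 = 5; σ²_E = ((9−1)/6)² = 1.778
te_F = (9 + 4·14 + 31)/6 = 96/6 = 16; σ²_F = ((31−9)/6)² = 13.444
te_G = (7 + 4·8 + 9)/6 = 48/6 = 8; σ²_G = ((9−7)/6)² = 0.111
te_H = (1 + 4·3 + 17)/6 = 30/6 = 5; σ²_H = ((17−1)/6)² = 7.111

Forward pass:
ES_A = 0; EF_A = 4
ES_B = 0; EF_B = 6
ES_C = max(EF_A=4, EF_B=6) = 6; EF_C = 6+11 = 17
ES_D = max(EF_A=4, EF_B=6) = 6; EF_D = 6+4 = 10
ES_E = 4; EF_E = 4+5 = 9
ES_F = 4; EF_F = 4+16 = 20
ES_G = 6; EF_G = 6+8 = 14
ES_H = max(EF_C=17, EF_D=10, EF_E=9, EF_F=20, EF_G=14) = 20; EF_H = 20+5 = 25
Expected project duration μ = 25 days. Critical path: A → F → H.

Variance along critical path = 5.444 + 13.444 + 7.111 = 26.000; σ = 5.099 days.
D = μ + z·σ = 25 + 1.036·5.099 = 30.3 days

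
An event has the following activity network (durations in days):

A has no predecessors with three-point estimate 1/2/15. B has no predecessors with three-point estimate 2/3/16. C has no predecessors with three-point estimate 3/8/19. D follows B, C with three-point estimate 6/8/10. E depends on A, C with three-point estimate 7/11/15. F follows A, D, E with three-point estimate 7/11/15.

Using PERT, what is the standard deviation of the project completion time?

3.27 days

te_A = (1 + 4·2 + 15)/6 = 24/6 = 4; σ²_A = ((15−1)/6)² = 5.444
te_B = (2 + 4·3 + 16)/6 = 30/6 = 5; σ²_B = ((16−2)/6)² = 5.444
te_C = (3 + 4·8 + 19)/6 = 54/6 = 9; σ²_C = ((19−3)/6)² = 7.111
te_D = (6 + 4·8 + 10)/6 = 48/6 = 8; σ²_D = ((10−6)/6)² = 0.444
te_E = (7 + 4·11 + 15)/6 = 66/6 = 11; σ²_E = ((15−7)/6)² = 1.778
te_F = (7 + 4·11 + 15)/6 = 66/6 = 11; σ²_F = ((15−7)/6)² = 1.778

Forward pass:
ES_A = 0; EF_A = 4
ES_B = 0; EF_B = 5
ES_C = 0; EF_C = 9
ES_D = max(EF_B=5, EF_C=9) = 9; EF_D = 9+8 = 17
ES_E = max(EF_A=4, EF_C=9) = 9; EF_E = 9+11 = 20
ES_F = max(EF_A=4, EF_D=17, EF_E=20) = 20; EF_F = 20+11 = 31
Expected project duration μ = 31 days. Critical path: C → E → F.

Variance along critical path = 7.111 + 1.778 + 1.778 = 10.667
σ = √10.667 = 3.266 days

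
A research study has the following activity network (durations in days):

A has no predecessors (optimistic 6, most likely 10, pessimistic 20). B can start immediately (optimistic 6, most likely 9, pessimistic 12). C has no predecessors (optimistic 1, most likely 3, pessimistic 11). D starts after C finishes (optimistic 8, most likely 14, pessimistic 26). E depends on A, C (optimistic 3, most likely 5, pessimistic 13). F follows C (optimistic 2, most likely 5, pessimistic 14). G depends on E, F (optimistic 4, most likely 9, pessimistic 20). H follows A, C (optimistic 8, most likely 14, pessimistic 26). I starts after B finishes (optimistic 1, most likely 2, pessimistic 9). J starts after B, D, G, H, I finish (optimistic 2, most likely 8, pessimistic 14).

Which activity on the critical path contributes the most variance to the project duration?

G

te_A = (6 + 4·10 + 20)/6 = 66/6 = 11; σ²_A = ((20−6)/6)² = 5.444
te_B = (6 + 4·9 + 12)/6 = 54/6 = 9; σ²_B = ((12−6)/6)² = 1.000
te_C = (1 + 4·3 + 11)/6 = 24/6 = 4; σ²_C = ((11−1)/6)² = 2.778
te_D = (8 + 4·14 + 26)/6 = 90/6 = 15; σ²_D = ((26−8)/6)² = 9.000
te_E = (3 + 4·5 + 13)/6 = 36/6 = 6; σ²_E = ((13−3)/6)² = 2.778
te_F = (2 + 4·5 + 14)/6 = 36/6 = 6; σ²_F = ((14−2)/6)² = 4.000
te_G = (4 + 4·9 + 20)/6 = 60/6 = 10; σ²_G = ((20−4)/6)² = 7.111
te_H = (8 + 4·14 + 26)/6 = 90/6 = 15; σ²_H = ((26−8)/6)² = 9.000
te_I = (1 + 4·2 + 9)/6 = 18/6 = 3; σ²_I = ((9−1)/6)² = 1.778
te_J = (2 + 4·8 + 14)/6 = 48/6 = 8; σ²_J = ((14−2)/6)² = 4.000

Forward pass:
ES_A = 0; EF_A = 11
ES_B = 0; EF_B = 9
ES_C = 0; EF_C = 4
ES_D = 4; EF_D = 4+15 = 19
ES_E = max(EF_A=11, EF_C=4) = 11; EF_E = 11+6 = 17
ES_F = 4; EF_F = 4+6 = 10
ES_G = max(EF_E=17, EF_F=10) = 17; EF_G = 17+10 = 27
ES_H = max(EF_A=11, EF_C=4) = 11; EF_H = 11+15 = 26
ES_I = 9; EF_I = 9+3 = 12
ES_J = max(EF_B=9, EF_D=19, EF_G=27, EF_H=26, EF_I=12) = 27; EF_J = 27+8 = 35
Expected project duration μ = 35 days. Critical path: A → E → G → J.

Variances on critical path: σ²_A=5.444, σ²_E=2.778, σ²_G=7.111, σ²_J=4.000.
Largest is σ²_G = 7.111.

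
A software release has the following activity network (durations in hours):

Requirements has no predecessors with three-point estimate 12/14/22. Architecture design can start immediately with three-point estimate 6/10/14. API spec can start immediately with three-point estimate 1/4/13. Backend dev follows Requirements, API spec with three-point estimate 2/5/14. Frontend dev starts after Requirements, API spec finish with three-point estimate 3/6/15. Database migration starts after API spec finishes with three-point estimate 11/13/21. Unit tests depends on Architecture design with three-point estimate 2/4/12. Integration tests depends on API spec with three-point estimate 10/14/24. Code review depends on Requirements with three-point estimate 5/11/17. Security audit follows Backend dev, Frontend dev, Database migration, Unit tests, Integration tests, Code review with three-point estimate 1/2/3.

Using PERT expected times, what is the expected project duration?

te_Requirements = (12 + 4·14 + 22)/6 = 90/6 = 15
te_Architecture design = (6 + 4·10 + 14)/6 = 60/6 = 10
te_API spec = (1 + 4·4 + 13)/6 = 30/6 = 5
te_Backend dev = (2 + 4·5 + 14)/6 = 36/6 = 6
te_Frontend dev = (3 + 4·6 + 15)/6 = 42/6 = 7
te_Database migration = (11 + 4·13 + 21)/6 = 84/6 = 14
te_Unit tests = (2 + 4·4 + 12)/6 = 30/6 = 5
te_Integration tests = (10 + 4·14 + 24)/6 = 90/6 = 15
te_Code review = (5 + 4·11 + 17)/6 = 66/6 = 11
te_Security audit = (1 + 4·2 + 3)/6 = 12/6 = 2

Forward pass:
ES_Requirements = 0; EF_Requirements = 15
ES_Architecture design = 0; EF_Architecture design = 10
ES_API spec = 0; EF_API spec = 5
ES_Backend dev = max(EF_Requirements=15, EF_API spec=5) = 15; EF_Backend dev = 15+6 = 21
ES_Frontend dev = max(EF_Requirements=15, EF_API spec=5) = 15; EF_Frontend dev = 15+7 = 22
ES_Database migration = 5; EF_Database migration = 5+14 = 19
ES_Unit tests = 10; EF_Unit tests = 10+5 = 15
ES_Integration tests = 5; EF_Integration tests = 5+15 = 20
ES_Code review = 15; EF_Code review = 15+11 = 26
ES_Security audit = max(EF_Backend dev=21, EF_Frontend dev=22, EF_Database migration=19, EF_Unit tests=15, EF_Integration tests=20, EF_Code review=26) = 26; EF_Security audit = 26+2 = 28
Expected project duration μ = 28 hours. Critical path: Requirements → Code review → Security audit.

28 hours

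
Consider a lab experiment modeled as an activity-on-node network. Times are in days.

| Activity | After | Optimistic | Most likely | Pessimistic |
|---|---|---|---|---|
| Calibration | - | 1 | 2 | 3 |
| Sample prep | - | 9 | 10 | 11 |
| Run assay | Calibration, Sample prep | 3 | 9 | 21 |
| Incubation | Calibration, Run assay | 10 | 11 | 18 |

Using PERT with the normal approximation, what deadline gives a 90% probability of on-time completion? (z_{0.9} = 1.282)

36.2 days

te_Calibration = (1 + 4·2 + 3)/6 = 12/6 = 2; σ²_Calibration = ((3−1)/6)² = 0.111
te_Sample prep = (9 + 4·10 + 11)/6 = 60/6 = 10; σ²_Sample prep = ((11−9)/6)² = 0.111
te_Run assay = (3 + 4·9 + 21)/6 = 60/6 = 10; σ²_Run assay = ((21−3)/6)² = 9.000
te_Incubation = (10 + 4·11 + 18)/6 = 72/6 = 12; σ²_Incubation = ((18−10)/6)² = 1.778

Forward pass:
ES_Calibration = 0; EF_Calibration = 2
ES_Sample prep = 0; EF_Sample prep = 10
ES_Run assay = max(EF_Calibration=2, EF_Sample prep=10) = 10; EF_Run assay = 10+10 = 20
ES_Incubation = max(EF_Calibration=2, EF_Run assay=20) = 20; EF_Incubation = 20+12 = 32
Expected project duration μ = 32 days. Critical path: Sample prep → Run assay → Incubation.

Variance along critical path = 0.111 + 9.000 + 1.778 = 10.889; σ = 3.300 days.
D = μ + z·σ = 32 + 1.282·3.300 = 36.2 days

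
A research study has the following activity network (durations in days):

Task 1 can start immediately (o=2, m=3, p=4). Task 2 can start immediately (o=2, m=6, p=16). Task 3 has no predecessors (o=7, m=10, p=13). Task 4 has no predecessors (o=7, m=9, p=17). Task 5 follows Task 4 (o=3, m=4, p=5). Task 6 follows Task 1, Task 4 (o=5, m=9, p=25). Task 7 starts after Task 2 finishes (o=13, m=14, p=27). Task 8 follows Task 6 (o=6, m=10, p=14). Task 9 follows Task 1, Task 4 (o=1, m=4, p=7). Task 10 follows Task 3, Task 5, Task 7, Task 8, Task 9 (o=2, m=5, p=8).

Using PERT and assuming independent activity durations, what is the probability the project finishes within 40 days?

0.836

te_Task 1 = (2 + 4·3 + 4)/6 = 18/6 = 3; σ²_Task 1 = ((4−2)/6)² = 0.111
te_Task 2 = (2 + 4·6 + 16)/6 = 42/6 = 7; σ²_Task 2 = ((16−2)/6)² = 5.444
te_Task 3 = (7 + 4·10 + 13)/6 = 60/6 = 10; σ²_Task 3 = ((13−7)/6)² = 1.000
te_Task 4 = (7 + 4·9 + 17)/6 = 60/6 = 10; σ²_Task 4 = ((17−7)/6)² = 2.778
te_Task 5 = (3 + 4·4 + 5)/6 = 24/6 = 4; σ²_Task 5 = ((5−3)/6)² = 0.111
te_Task 6 = (5 + 4·9 + 25)/6 = 66/6 = 11; σ²_Task 6 = ((25−5)/6)² = 11.111
te_Task 7 = (13 + 4·14 + 27)/6 = 96/6 = 16; σ²_Task 7 = ((27−13)/6)² = 5.444
te_Task 8 = (6 + 4·10 + 14)/6 = 60/6 = 10; σ²_Task 8 = ((14−6)/6)² = 1.778
te_Task 9 = (1 + 4·4 + 7)/6 = 24/6 = 4; σ²_Task 9 = ((7−1)/6)² = 1.000
te_Task 10 = (2 + 4·5 + 8)/6 = 30/6 = 5; σ²_Task 10 = ((8−2)/6)² = 1.000

Forward pass:
ES_Task 1 = 0; EF_Task 1 = 3
ES_Task 2 = 0; EF_Task 2 = 7
ES_Task 3 = 0; EF_Task 3 = 10
ES_Task 4 = 0; EF_Task 4 = 10
ES_Task 5 = 10; EF_Task 5 = 10+4 = 14
ES_Task 6 = max(EF_Task 1=3, EF_Task 4=10) = 10; EF_Task 6 = 10+11 = 21
ES_Task 7 = 7; EF_Task 7 = 7+16 = 23
ES_Task 8 = 21; EF_Task 8 = 21+10 = 31
ES_Task 9 = max(EF_Task 1=3, EF_Task 4=10) = 10; EF_Task 9 = 10+4 = 14
ES_Task 10 = max(EF_Task 3=10, EF_Task 5=14, EF_Task 7=23, EF_Task 8=31, EF_Task 9=14) = 31; EF_Task 10 = 31+5 = 36
Expected project duration μ = 36 days. Critical path: Task 4 → Task 6 → Task 8 → Task 10.

Variance along critical path = 2.778 + 11.111 + 1.778 + 1.000 = 16.667; σ = √16.667 = 4.082 days.
Z = (40 − 36) / 4.082 = 0.980
P(T ≤ 40) = Φ(0.980) ≈ 0.836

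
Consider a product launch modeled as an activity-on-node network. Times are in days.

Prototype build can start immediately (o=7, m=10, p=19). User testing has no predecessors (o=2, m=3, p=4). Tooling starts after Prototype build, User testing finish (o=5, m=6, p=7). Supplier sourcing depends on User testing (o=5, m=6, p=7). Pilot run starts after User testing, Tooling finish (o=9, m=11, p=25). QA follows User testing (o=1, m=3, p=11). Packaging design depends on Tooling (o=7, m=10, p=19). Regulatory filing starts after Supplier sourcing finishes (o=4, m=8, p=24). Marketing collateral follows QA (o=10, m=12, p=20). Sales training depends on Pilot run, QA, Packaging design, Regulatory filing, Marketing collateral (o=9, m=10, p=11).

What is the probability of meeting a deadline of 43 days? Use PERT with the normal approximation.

0.814

te_Prototype build = (7 + 4·10 + 19)/6 = 66/6 = 11; σ²_Prototype build = ((19−7)/6)² = 4.000
te_User testing = (2 + 4·3 + 4)/6 = 18/6 = 3; σ²_User testing = ((4−2)/6)² = 0.111
te_Tooling = (5 + 4·6 + 7)/6 = 36/6 = 6; σ²_Tooling = ((7−5)/6)² = 0.111
te_Supplier sourcing = (5 + 4·6 + 7)/6 = 36/6 = 6; σ²_Supplier sourcing = ((7−5)/6)² = 0.111
te_Pilot run = (9 + 4·11 + 25)/6 = 78/6 = 13; σ²_Pilot run = ((25−9)/6)² = 7.111
te_QA = (1 + 4·3 + 11)/6 = 24/6 = 4; σ²_QA = ((11−1)/6)² = 2.778
te_Packaging design = (7 + 4·10 + 19)/6 = 66/6 = 11; σ²_Packaging design = ((19−7)/6)² = 4.000
te_Regulatory filing = (4 + 4·8 + 24)/6 = 60/6 = 10; σ²_Regulatory filing = ((24−4)/6)² = 11.111
te_Marketing collateral = (10 + 4·12 + 20)/6 = 78/6 = 13; σ²_Marketing collateral = ((20−10)/6)² = 2.778
te_Sales training = (9 + 4·10 + 11)/6 = 60/6 = 10; σ²_Sales training = ((11−9)/6)² = 0.111

Forward pass:
ES_Prototype build = 0; EF_Prototype build = 11
ES_User testing = 0; EF_User testing = 3
ES_Tooling = max(EF_Prototype build=11, EF_User testing=3) = 11; EF_Tooling = 11+6 = 17
ES_Supplier sourcing = 3; EF_Supplier sourcing = 3+6 = 9
ES_Pilot run = max(EF_User testing=3, EF_Tooling=17) = 17; EF_Pilot run = 17+13 = 30
ES_QA = 3; EF_QA = 3+4 = 7
ES_Packaging design = 17; EF_Packaging design = 17+11 = 28
ES_Regulatory filing = 9; EF_Regulatory filing = 9+10 = 19
ES_Marketing collateral = 7; EF_Marketing collateral = 7+13 = 20
ES_Sales training = max(EF_Pilot run=30, EF_QA=7, EF_Packaging design=28, EF_Regulatory filing=19, EF_Marketing collateral=20) = 30; EF_Sales training = 30+10 = 40
Expected project duration μ = 40 days. Critical path: Prototype build → Tooling → Pilot run → Sales training.

Variance along critical path = 4.000 + 0.111 + 7.111 + 0.111 = 11.333; σ = √11.333 = 3.367 days.
Z = (43 − 40) / 3.367 = 0.891
P(T ≤ 43) = Φ(0.891) ≈ 0.814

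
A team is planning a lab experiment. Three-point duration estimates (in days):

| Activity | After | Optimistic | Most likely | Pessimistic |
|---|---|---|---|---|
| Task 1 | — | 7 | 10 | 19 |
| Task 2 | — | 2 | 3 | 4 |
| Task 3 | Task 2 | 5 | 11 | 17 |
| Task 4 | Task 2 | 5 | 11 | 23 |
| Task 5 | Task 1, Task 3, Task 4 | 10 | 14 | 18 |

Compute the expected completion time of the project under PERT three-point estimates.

29 days

te_Task 1 = (7 + 4·10 + 19)/6 = 66/6 = 11
te_Task 2 = (2 + 4·3 + 4)/6 = 18/6 = 3
te_Task 3 = (5 + 4·11 + 17)/6 = 66/6 = 11
te_Task 4 = (5 + 4·11 + 23)/6 = 72/6 = 12
te_Task 5 = (10 + 4·14 + 18)/6 = 84/6 = 14

Forward pass:
ES_Task 1 = 0; EF_Task 1 = 11
ES_Task 2 = 0; EF_Task 2 = 3
ES_Task 3 = 3; EF_Task 3 = 3+11 = 14
ES_Task 4 = 3; EF_Task 4 = 3+12 = 15
ES_Task 5 = max(EF_Task 1=11, EF_Task 3=14, EF_Task 4=15) = 15; EF_Task 5 = 15+14 = 29
Expected project duration μ = 29 days. Critical path: Task 2 → Task 4 → Task 5.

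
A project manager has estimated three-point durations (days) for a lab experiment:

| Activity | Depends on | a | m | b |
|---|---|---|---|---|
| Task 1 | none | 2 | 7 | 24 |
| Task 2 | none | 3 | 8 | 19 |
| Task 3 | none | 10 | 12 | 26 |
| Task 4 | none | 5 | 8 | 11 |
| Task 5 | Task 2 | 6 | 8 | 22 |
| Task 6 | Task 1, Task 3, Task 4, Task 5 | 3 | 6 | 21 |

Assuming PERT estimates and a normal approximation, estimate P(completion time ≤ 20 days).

te_Task 1 = (2 + 4·7 + 24)/6 = 54/6 = 9; σ²_Task 1 = ((24−2)/6)² = 13.444
te_Task 2 = (3 + 4·8 + 19)/6 = 54/6 = 9; σ²_Task 2 = ((19−3)/6)² = 7.111
te_Task 3 = (10 + 4·12 + 26)/6 = 84/6 = 14; σ²_Task 3 = ((26−10)/6)² = 7.111
te_Task 4 = (5 + 4·8 + 11)/6 = 48/6 = 8; σ²_Task 4 = ((11−5)/6)² = 1.000
te_Task 5 = (6 + 4·8 + 22)/6 = 60/6 = 10; σ²_Task 5 = ((22−6)/6)² = 7.111
te_Task 6 = (3 + 4·6 + 21)/6 = 48/6 = 8; σ²_Task 6 = ((21−3)/6)² = 9.000

Forward pass:
ES_Task 1 = 0; EF_Task 1 = 9
ES_Task 2 = 0; EF_Task 2 = 9
ES_Task 3 = 0; EF_Task 3 = 14
ES_Task 4 = 0; EF_Task 4 = 8
ES_Task 5 = 9; EF_Task 5 = 9+10 = 19
ES_Task 6 = max(EF_Task 1=9, EF_Task 3=14, EF_Task 4=8, EF_Task 5=19) = 19; EF_Task 6 = 19+8 = 27
Expected project duration μ = 27 days. Critical path: Task 2 → Task 5 → Task 6.

Variance along critical path = 7.111 + 7.111 + 9.000 = 23.222; σ = √23.222 = 4.819 days.
Z = (20 − 27) / 4.819 = -1.453
P(T ≤ 20) = Φ(-1.453) ≈ 0.073

0.073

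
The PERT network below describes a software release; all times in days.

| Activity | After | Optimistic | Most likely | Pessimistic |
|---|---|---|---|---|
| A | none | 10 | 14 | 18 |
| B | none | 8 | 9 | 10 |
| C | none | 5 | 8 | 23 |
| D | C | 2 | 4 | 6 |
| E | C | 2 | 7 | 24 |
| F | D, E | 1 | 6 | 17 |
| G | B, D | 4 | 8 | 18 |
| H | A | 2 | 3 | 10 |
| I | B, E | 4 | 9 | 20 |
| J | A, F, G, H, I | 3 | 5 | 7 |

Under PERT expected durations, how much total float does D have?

6 days

te_A = (10 + 4·14 + 18)/6 = 84/6 = 14
te_B = (8 + 4·9 + 10)/6 = 54/6 = 9
te_C = (5 + 4·8 + 23)/6 = 60/6 = 10
te_D = (2 + 4·4 + 6)/6 = 24/6 = 4
te_E = (2 + 4·7 + 24)/6 = 54/6 = 9
te_F = (1 + 4·6 + 17)/6 = 42/6 = 7
te_G = (4 + 4·8 + 18)/6 = 54/6 = 9
te_H = (2 + 4·3 + 10)/6 = 24/6 = 4
te_I = (4 + 4·9 + 20)/6 = 60/6 = 10
te_J = (3 + 4·5 + 7)/6 = 30/6 = 5

Forward pass:
ES_A = 0; EF_A = 14
ES_B = 0; EF_B = 9
ES_C = 0; EF_C = 10
ES_D = 10; EF_D = 10+4 = 14
ES_E = 10; EF_E = 10+9 = 19
ES_F = max(EF_D=14, EF_E=19) = 19; EF_F = 19+7 = 26
ES_G = max(EF_B=9, EF_D=14) = 14; EF_G = 14+9 = 23
ES_H = 14; EF_H = 14+4 = 18
ES_I = max(EF_B=9, EF_E=19) = 19; EF_I = 19+10 = 29
ES_J = max(EF_A=14, EF_F=26, EF_G=23, EF_H=18, EF_I=29) = 29; EF_J = 29+5 = 34
Expected project duration μ = 34 days. Critical path: C → E → I → J.

Backward pass:
LF_J = 34; LS_J = 34−5 = 29
LF_I = LS_J = 29; LS_I = 29−10 = 19
LF_H = LS_J = 29; LS_H = 29−4 = 25
LF_G = LS_J = 29; LS_G = 29−9 = 20
LF_F = LS_J = 29; LS_F = 29−7 = 22
LF_E = min(LS_F=22, LS_I=19) = 19; LS_E = 19−9 = 10
LF_D = min(LS_F=22, LS_G=20) = 20; LS_D = 20−4 = 16
LF_C = min(LS_D=16, LS_E=10) = 10; LS_C = 10−10 = 0
LF_B = min(LS_G=20, LS_I=19) = 19; LS_B = 19−9 = 10
LF_A = min(LS_H=25, LS_J=29) = 25; LS_A = 25−14 = 11
Slack_D = LS_D − ES_D = 16 − 10 = 6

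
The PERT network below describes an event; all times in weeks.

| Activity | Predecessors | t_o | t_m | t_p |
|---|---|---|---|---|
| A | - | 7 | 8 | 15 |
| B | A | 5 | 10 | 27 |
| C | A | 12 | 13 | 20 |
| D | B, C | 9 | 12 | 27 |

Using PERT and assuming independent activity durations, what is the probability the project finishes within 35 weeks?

0.286

te_A = (7 + 4·8 + 15)/6 = 54/6 = 9; σ²_A = ((15−7)/6)² = 1.778
te_B = (5 + 4·10 + 27)/6 = 72/6 = 12; σ²_B = ((27−5)/6)² = 13.444
te_C = (12 + 4·13 + 20)/6 = 84/6 = 14; σ²_C = ((20−12)/6)² = 1.778
te_D = (9 + 4·12 + 27)/6 = 84/6 = 14; σ²_D = ((27−9)/6)² = 9.000

Forward pass:
ES_A = 0; EF_A = 9
ES_B = 9; EF_B = 9+12 = 21
ES_C = 9; EF_C = 9+14 = 23
ES_D = max(EF_B=21, EF_C=23) = 23; EF_D = 23+14 = 37
Expected project duration μ = 37 weeks. Critical path: A → C → D.

Variance along critical path = 1.778 + 1.778 + 9.000 = 12.556; σ = √12.556 = 3.543 weeks.
Z = (35 − 37) / 3.543 = -0.564
P(T ≤ 35) = Φ(-0.564) ≈ 0.286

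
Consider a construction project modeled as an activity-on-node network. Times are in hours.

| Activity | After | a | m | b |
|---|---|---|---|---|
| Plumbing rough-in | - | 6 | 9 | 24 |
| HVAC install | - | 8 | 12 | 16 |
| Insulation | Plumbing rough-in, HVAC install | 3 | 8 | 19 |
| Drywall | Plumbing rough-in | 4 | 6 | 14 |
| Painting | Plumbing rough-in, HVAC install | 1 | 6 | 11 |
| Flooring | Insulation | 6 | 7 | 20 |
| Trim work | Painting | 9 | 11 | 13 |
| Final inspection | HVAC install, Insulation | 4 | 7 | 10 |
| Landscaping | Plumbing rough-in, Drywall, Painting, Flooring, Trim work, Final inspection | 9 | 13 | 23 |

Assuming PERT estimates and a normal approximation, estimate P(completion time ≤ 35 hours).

0.021

te_Plumbing rough-in = (6 + 4·9 + 24)/6 = 66/6 = 11; σ²_Plumbing rough-in = ((24−6)/6)² = 9.000
te_HVAC install = (8 + 4·12 + 16)/6 = 72/6 = 12; σ²_HVAC install = ((16−8)/6)² = 1.778
te_Insulation = (3 + 4·8 + 19)/6 = 54/6 = 9; σ²_Insulation = ((19−3)/6)² = 7.111
te_Drywall = (4 + 4·6 + 14)/6 = 42/6 = 7; σ²_Drywall = ((14−4)/6)² = 2.778
te_Painting = (1 + 4·6 + 11)/6 = 36/6 = 6; σ²_Painting = ((11−1)/6)² = 2.778
te_Flooring = (6 + 4·7 + 20)/6 = 54/6 = 9; σ²_Flooring = ((20−6)/6)² = 5.444
te_Trim work = (9 + 4·11 + 13)/6 = 66/6 = 11; σ²_Trim work = ((13−9)/6)² = 0.444
te_Final inspection = (4 + 4·7 + 10)/6 = 42/6 = 7; σ²_Final inspection = ((10−4)/6)² = 1.000
te_Landscaping = (9 + 4·13 + 23)/6 = 84/6 = 14; σ²_Landscaping = ((23−9)/6)² = 5.444

Forward pass:
ES_Plumbing rough-in = 0; EF_Plumbing rough-in = 11
ES_HVAC install = 0; EF_HVAC install = 12
ES_Insulation = max(EF_Plumbing rough-in=11, EF_HVAC install=12) = 12; EF_Insulation = 12+9 = 21
ES_Drywall = 11; EF_Drywall = 11+7 = 18
ES_Painting = max(EF_Plumbing rough-in=11, EF_HVAC install=12) = 12; EF_Painting = 12+6 = 18
ES_Flooring = 21; EF_Flooring = 21+9 = 30
ES_Trim work = 18; EF_Trim work = 18+11 = 29
ES_Final inspection = max(EF_HVAC install=12, EF_Insulation=21) = 21; EF_Final inspection = 21+7 = 28
ES_Landscaping = max(EF_Plumbing rough-in=11, EF_Drywall=18, EF_Painting=18, EF_Flooring=30, EF_Trim work=29, EF_Final inspection=28) = 30; EF_Landscaping = 30+14 = 44
Expected project duration μ = 44 hours. Critical path: HVAC install → Insulation → Flooring → Landscaping.

Variance along critical path = 1.778 + 7.111 + 5.444 + 5.444 = 19.778; σ = √19.778 = 4.447 hours.
Z = (35 − 44) / 4.447 = -2.024
P(T ≤ 35) = Φ(-2.024) ≈ 0.021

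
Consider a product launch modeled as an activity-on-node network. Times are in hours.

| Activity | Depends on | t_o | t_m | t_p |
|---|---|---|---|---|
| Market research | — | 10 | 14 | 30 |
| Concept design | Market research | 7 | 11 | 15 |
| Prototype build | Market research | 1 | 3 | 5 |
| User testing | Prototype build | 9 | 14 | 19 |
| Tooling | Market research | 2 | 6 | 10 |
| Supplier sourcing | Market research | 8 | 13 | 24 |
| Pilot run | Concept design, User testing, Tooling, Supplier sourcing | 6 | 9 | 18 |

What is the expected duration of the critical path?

43 hours

te_Market research = (10 + 4·14 + 30)/6 = 96/6 = 16
te_Concept design = (7 + 4·11 + 15)/6 = 66/6 = 11
te_Prototype build = (1 + 4·3 + 5)/6 = 18/6 = 3
te_User testing = (9 + 4·14 + 19)/6 = 84/6 = 14
te_Tooling = (2 + 4·6 + 10)/6 = 36/6 = 6
te_Supplier sourcing = (8 + 4·13 + 24)/6 = 84/6 = 14
te_Pilot run = (6 + 4·9 + 18)/6 = 60/6 = 10

Forward pass:
ES_Market research = 0; EF_Market research = 16
ES_Concept design = 16; EF_Concept design = 16+11 = 27
ES_Prototype build = 16; EF_Prototype build = 16+3 = 19
ES_User testing = 19; EF_User testing = 19+14 = 33
ES_Tooling = 16; EF_Tooling = 16+6 = 22
ES_Supplier sourcing = 16; EF_Supplier sourcing = 16+14 = 30
ES_Pilot run = max(EF_Concept design=27, EF_User testing=33, EF_Tooling=22, EF_Supplier sourcing=30) = 33; EF_Pilot run = 33+10 = 43
Expected project duration μ = 43 hours. Critical path: Market research → Prototype build → User testing → Pilot run.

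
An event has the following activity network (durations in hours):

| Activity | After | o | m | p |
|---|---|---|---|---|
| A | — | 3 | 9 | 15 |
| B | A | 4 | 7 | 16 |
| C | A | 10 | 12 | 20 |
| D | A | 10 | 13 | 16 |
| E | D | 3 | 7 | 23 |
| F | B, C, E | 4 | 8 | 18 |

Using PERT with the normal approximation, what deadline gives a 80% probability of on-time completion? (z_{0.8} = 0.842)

43.9 hours

te_A = (3 + 4·9 + 15)/6 = 54/6 = 9; σ²_A = ((15−3)/6)² = 4.000
te_B = (4 + 4·7 + 16)/6 = 48/6 = 8; σ²_B = ((16−4)/6)² = 4.000
te_C = (10 + 4·12 + 20)/6 = 78/6 = 13; σ²_C = ((20−10)/6)² = 2.778
te_D = (10 + 4·13 + 16)/6 = 78/6 = 13; σ²_D = ((16−10)/6)² = 1.000
te_E = (3 + 4·7 + 23)/6 = 54/6 = 9; σ²_E = ((23−3)/6)² = 11.111
te_F = (4 + 4·8 + 18)/6 = 54/6 = 9; σ²_F = ((18−4)/6)² = 5.444

Forward pass:
ES_A = 0; EF_A = 9
ES_B = 9; EF_B = 9+8 = 17
ES_C = 9; EF_C = 9+13 = 22
ES_D = 9; EF_D = 9+13 = 22
ES_E = 22; EF_E = 22+9 = 31
ES_F = max(EF_B=17, EF_C=22, EF_E=31) = 31; EF_F = 31+9 = 40
Expected project duration μ = 40 hours. Critical path: A → D → E → F.

Variance along critical path = 4.000 + 1.000 + 11.111 + 5.444 = 21.556; σ = 4.643 hours.
D = μ + z·σ = 40 + 0.842·4.643 = 43.9 hours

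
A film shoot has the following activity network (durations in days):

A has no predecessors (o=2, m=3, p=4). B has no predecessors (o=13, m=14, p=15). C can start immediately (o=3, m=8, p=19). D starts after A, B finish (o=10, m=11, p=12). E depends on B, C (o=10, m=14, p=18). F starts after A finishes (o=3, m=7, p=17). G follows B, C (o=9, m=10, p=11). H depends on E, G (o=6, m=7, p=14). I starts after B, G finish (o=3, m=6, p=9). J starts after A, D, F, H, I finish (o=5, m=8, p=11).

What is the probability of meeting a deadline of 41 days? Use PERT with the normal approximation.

te_A = (2 + 4·3 + 4)/6 = 18/6 = 3; σ²_A = ((4−2)/6)² = 0.111
te_B = (13 + 4·14 + 15)/6 = 84/6 = 14; σ²_B = ((15−13)/6)² = 0.111
te_C = (3 + 4·8 + 19)/6 = 54/6 = 9; σ²_C = ((19−3)/6)² = 7.111
te_D = (10 + 4·11 + 12)/6 = 66/6 = 11; σ²_D = ((12−10)/6)² = 0.111
te_E = (10 + 4·14 + 18)/6 = 84/6 = 14; σ²_E = ((18−10)/6)² = 1.778
te_F = (3 + 4·7 + 17)/6 = 48/6 = 8; σ²_F = ((17−3)/6)² = 5.444
te_G = (9 + 4·10 + 11)/6 = 60/6 = 10; σ²_G = ((11−9)/6)² = 0.111
te_H = (6 + 4·7 + 14)/6 = 48/6 = 8; σ²_H = ((14−6)/6)² = 1.778
te_I = (3 + 4·6 + 9)/6 = 36/6 = 6; σ²_I = ((9−3)/6)² = 1.000
te_J = (5 + 4·8 + 11)/6 = 48/6 = 8; σ²_J = ((11−5)/6)² = 1.000

Forward pass:
ES_A = 0; EF_A = 3
ES_B = 0; EF_B = 14
ES_C = 0; EF_C = 9
ES_D = max(EF_A=3, EF_B=14) = 14; EF_D = 14+11 = 25
ES_E = max(EF_B=14, EF_C=9) = 14; EF_E = 14+14 = 28
ES_F = 3; EF_F = 3+8 = 11
ES_G = max(EF_B=14, EF_C=9) = 14; EF_G = 14+10 = 24
ES_H = max(EF_E=28, EF_G=24) = 28; EF_H = 28+8 = 36
ES_I = max(EF_B=14, EF_G=24) = 24; EF_I = 24+6 = 30
ES_J = max(EF_A=3, EF_D=25, EF_F=11, EF_H=36, EF_I=30) = 36; EF_J = 36+8 = 44
Expected project duration μ = 44 days. Critical path: B → E → H → J.

Variance along critical path = 0.111 + 1.778 + 1.778 + 1.000 = 4.667; σ = √4.667 = 2.160 days.
Z = (41 − 44) / 2.160 = -1.389
P(T ≤ 41) = Φ(-1.389) ≈ 0.082

0.082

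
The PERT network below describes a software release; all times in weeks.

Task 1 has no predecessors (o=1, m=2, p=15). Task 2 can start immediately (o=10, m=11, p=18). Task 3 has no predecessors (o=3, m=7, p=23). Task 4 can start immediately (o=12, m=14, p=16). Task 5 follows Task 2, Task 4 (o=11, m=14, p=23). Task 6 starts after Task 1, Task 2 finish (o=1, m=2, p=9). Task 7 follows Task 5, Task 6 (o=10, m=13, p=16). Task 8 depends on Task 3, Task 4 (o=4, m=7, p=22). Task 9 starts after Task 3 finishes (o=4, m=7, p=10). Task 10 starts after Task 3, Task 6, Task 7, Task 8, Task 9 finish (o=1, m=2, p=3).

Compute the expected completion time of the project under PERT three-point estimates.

te_Task 1 = (1 + 4·2 + 15)/6 = 24/6 = 4
te_Task 2 = (10 + 4·11 + 18)/6 = 72/6 = 12
te_Task 3 = (3 + 4·7 + 23)/6 = 54/6 = 9
te_Task 4 = (12 + 4·14 + 16)/6 = 84/6 = 14
te_Task 5 = (11 + 4·14 + 23)/6 = 90/6 = 15
te_Task 6 = (1 + 4·2 + 9)/6 = 18/6 = 3
te_Task 7 = (10 + 4·13 + 16)/6 = 78/6 = 13
te_Task 8 = (4 + 4·7 + 22)/6 = 54/6 = 9
te_Task 9 = (4 + 4·7 + 10)/6 = 42/6 = 7
te_Task 10 = (1 + 4·2 + 3)/6 = 12/6 = 2

Forward pass:
ES_Task 1 = 0; EF_Task 1 = 4
ES_Task 2 = 0; EF_Task 2 = 12
ES_Task 3 = 0; EF_Task 3 = 9
ES_Task 4 = 0; EF_Task 4 = 14
ES_Task 5 = max(EF_Task 2=12, EF_Task 4=14) = 14; EF_Task 5 = 14+15 = 29
ES_Task 6 = max(EF_Task 1=4, EF_Task 2=12) = 12; EF_Task 6 = 12+3 = 15
ES_Task 7 = max(EF_Task 5=29, EF_Task 6=15) = 29; EF_Task 7 = 29+13 = 42
ES_Task 8 = max(EF_Task 3=9, EF_Task 4=14) = 14; EF_Task 8 = 14+9 = 23
ES_Task 9 = 9; EF_Task 9 = 9+7 = 16
ES_Task 10 = max(EF_Task 3=9, EF_Task 6=15, EF_Task 7=42, EF_Task 8=23, EF_Task 9=16) = 42; EF_Task 10 = 42+2 = 44
Expected project duration μ = 44 weeks. Critical path: Task 4 → Task 5 → Task 7 → Task 10.

44 weeks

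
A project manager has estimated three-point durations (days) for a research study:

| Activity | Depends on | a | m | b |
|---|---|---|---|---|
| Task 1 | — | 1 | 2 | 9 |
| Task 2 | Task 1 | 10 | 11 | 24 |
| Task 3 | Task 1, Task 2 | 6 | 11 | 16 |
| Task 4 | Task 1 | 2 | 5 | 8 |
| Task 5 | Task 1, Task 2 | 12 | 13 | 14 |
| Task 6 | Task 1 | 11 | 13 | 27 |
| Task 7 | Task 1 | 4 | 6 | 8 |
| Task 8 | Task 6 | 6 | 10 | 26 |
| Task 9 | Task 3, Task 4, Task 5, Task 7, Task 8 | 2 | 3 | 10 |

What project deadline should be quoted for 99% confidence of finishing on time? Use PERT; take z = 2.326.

44.9 days

te_Task 1 = (1 + 4·2 + 9)/6 = 18/6 = 3; σ²_Task 1 = ((9−1)/6)² = 1.778
te_Task 2 = (10 + 4·11 + 24)/6 = 78/6 = 13; σ²_Task 2 = ((24−10)/6)² = 5.444
te_Task 3 = (6 + 4·11 + 16)/6 = 66/6 = 11; σ²_Task 3 = ((16−6)/6)² = 2.778
te_Task 4 = (2 + 4·5 + 8)/6 = 30/6 = 5; σ²_Task 4 = ((8−2)/6)² = 1.000
te_Task 5 = (12 + 4·13 + 14)/6 = 78/6 = 13; σ²_Task 5 = ((14−12)/6)² = 0.111
te_Task 6 = (11 + 4·13 + 27)/6 = 90/6 = 15; σ²_Task 6 = ((27−11)/6)² = 7.111
te_Task 7 = (4 + 4·6 + 8)/6 = 36/6 = 6; σ²_Task 7 = ((8−4)/6)² = 0.444
te_Task 8 = (6 + 4·10 + 26)/6 = 72/6 = 12; σ²_Task 8 = ((26−6)/6)² = 11.111
te_Task 9 = (2 + 4·3 + 10)/6 = 24/6 = 4; σ²_Task 9 = ((10−2)/6)² = 1.778

Forward pass:
ES_Task 1 = 0; EF_Task 1 = 3
ES_Task 2 = 3; EF_Task 2 = 3+13 = 16
ES_Task 3 = max(EF_Task 1=3, EF_Task 2=16) = 16; EF_Task 3 = 16+11 = 27
ES_Task 4 = 3; EF_Task 4 = 3+5 = 8
ES_Task 5 = max(EF_Task 1=3, EF_Task 2=16) = 16; EF_Task 5 = 16+13 = 29
ES_Task 6 = 3; EF_Task 6 = 3+15 = 18
ES_Task 7 = 3; EF_Task 7 = 3+6 = 9
ES_Task 8 = 18; EF_Task 8 = 18+12 = 30
ES_Task 9 = max(EF_Task 3=27, EF_Task 4=8, EF_Task 5=29, EF_Task 7=9, EF_Task 8=30) = 30; EF_Task 9 = 30+4 = 34
Expected project duration μ = 34 days. Critical path: Task 1 → Task 6 → Task 8 → Task 9.

Variance along critical path = 1.778 + 7.111 + 11.111 + 1.778 = 21.778; σ = 4.667 days.
D = μ + z·σ = 34 + 2.326·4.667 = 44.9 days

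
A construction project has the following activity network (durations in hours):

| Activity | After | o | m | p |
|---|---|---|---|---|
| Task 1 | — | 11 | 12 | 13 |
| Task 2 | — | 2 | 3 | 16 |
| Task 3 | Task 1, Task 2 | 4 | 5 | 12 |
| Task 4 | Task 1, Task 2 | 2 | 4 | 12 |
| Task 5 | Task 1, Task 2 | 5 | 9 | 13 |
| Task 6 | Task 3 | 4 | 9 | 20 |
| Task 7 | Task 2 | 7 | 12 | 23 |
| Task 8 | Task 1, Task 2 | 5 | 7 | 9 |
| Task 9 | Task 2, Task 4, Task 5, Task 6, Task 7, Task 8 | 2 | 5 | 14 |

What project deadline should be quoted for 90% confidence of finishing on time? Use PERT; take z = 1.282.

te_Task 1 = (11 + 4·12 + 13)/6 = 72/6 = 12; σ²_Task 1 = ((13−11)/6)² = 0.111
te_Task 2 = (2 + 4·3 + 16)/6 = 30/6 = 5; σ²_Task 2 = ((16−2)/6)² = 5.444
te_Task 3 = (4 + 4·5 + 12)/6 = 36/6 = 6; σ²_Task 3 = ((12−4)/6)² = 1.778
te_Task 4 = (2 + 4·4 + 12)/6 = 30/6 = 5; σ²_Task 4 = ((12−2)/6)² = 2.778
te_Task 5 = (5 + 4·9 + 13)/6 = 54/6 = 9; σ²_Task 5 = ((13−5)/6)² = 1.778
te_Task 6 = (4 + 4·9 + 20)/6 = 60/6 = 10; σ²_Task 6 = ((20−4)/6)² = 7.111
te_Task 7 = (7 + 4·12 + 23)/6 = 78/6 = 13; σ²_Task 7 = ((23−7)/6)² = 7.111
te_Task 8 = (5 + 4·7 + 9)/6 = 42/6 = 7; σ²_Task 8 = ((9−5)/6)² = 0.444
te_Task 9 = (2 + 4·5 + 14)/6 = 36/6 = 6; σ²_Task 9 = ((14−2)/6)² = 4.000

Forward pass:
ES_Task 1 = 0; EF_Task 1 = 12
ES_Task 2 = 0; EF_Task 2 = 5
ES_Task 3 = max(EF_Task 1=12, EF_Task 2=5) = 12; EF_Task 3 = 12+6 = 18
ES_Task 4 = max(EF_Task 1=12, EF_Task 2=5) = 12; EF_Task 4 = 12+5 = 17
ES_Task 5 = max(EF_Task 1=12, EF_Task 2=5) = 12; EF_Task 5 = 12+9 = 21
ES_Task 6 = 18; EF_Task 6 = 18+10 = 28
ES_Task 7 = 5; EF_Task 7 = 5+13 = 18
ES_Task 8 = max(EF_Task 1=12, EF_Task 2=5) = 12; EF_Task 8 = 12+7 = 19
ES_Task 9 = max(EF_Task 2=5, EF_Task 4=17, EF_Task 5=21, EF_Task 6=28, EF_Task 7=18, EF_Task 8=19) = 28; EF_Task 9 = 28+6 = 34
Expected project duration μ = 34 hours. Critical path: Task 1 → Task 3 → Task 6 → Task 9.

Variance along critical path = 0.111 + 1.778 + 7.111 + 4.000 = 13.000; σ = 3.606 hours.
D = μ + z·σ = 34 + 1.282·3.606 = 38.6 hours

38.6 hours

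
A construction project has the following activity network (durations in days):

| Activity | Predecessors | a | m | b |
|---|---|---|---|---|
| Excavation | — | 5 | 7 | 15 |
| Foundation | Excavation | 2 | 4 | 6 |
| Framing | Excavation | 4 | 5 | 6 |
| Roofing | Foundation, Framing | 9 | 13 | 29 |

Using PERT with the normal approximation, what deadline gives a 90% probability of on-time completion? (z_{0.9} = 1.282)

te_Excavation = (5 + 4·7 + 15)/6 = 48/6 = 8; σ²_Excavation = ((15−5)/6)² = 2.778
te_Foundation = (2 + 4·4 + 6)/6 = 24/6 = 4; σ²_Foundation = ((6−2)/6)² = 0.444
te_Framing = (4 + 4·5 + 6)/6 = 30/6 = 5; σ²_Framing = ((6−4)/6)² = 0.111
te_Roofing = (9 + 4·13 + 29)/6 = 90/6 = 15; σ²_Roofing = ((29−9)/6)² = 11.111

Forward pass:
ES_Excavation = 0; EF_Excavation = 8
ES_Foundation = 8; EF_Foundation = 8+4 = 12
ES_Framing = 8; EF_Framing = 8+5 = 13
ES_Roofing = max(EF_Foundation=12, EF_Framing=13) = 13; EF_Roofing = 13+15 = 28
Expected project duration μ = 28 days. Critical path: Excavation → Framing → Roofing.

Variance along critical path = 2.778 + 0.111 + 11.111 = 14.000; σ = 3.742 days.
D = μ + z·σ = 28 + 1.282·3.742 = 32.8 days

32.8 days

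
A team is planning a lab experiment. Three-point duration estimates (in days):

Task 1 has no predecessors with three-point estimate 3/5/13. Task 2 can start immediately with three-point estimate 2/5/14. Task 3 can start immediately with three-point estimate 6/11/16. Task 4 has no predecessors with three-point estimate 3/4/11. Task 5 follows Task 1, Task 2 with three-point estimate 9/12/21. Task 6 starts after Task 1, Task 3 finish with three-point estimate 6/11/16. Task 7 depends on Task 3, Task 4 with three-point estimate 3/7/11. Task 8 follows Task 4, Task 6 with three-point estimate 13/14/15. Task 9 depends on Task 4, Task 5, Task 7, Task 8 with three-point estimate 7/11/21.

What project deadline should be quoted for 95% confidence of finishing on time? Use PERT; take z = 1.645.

53.5 days

te_Task 1 = (3 + 4·5 + 13)/6 = 36/6 = 6; σ²_Task 1 = ((13−3)/6)² = 2.778
te_Task 2 = (2 + 4·5 + 14)/6 = 36/6 = 6; σ²_Task 2 = ((14−2)/6)² = 4.000
te_Task 3 = (6 + 4·11 + 16)/6 = 66/6 = 11; σ²_Task 3 = ((16−6)/6)² = 2.778
te_Task 4 = (3 + 4·4 + 11)/6 = 30/6 = 5; σ²_Task 4 = ((11−3)/6)² = 1.778
te_Task 5 = (9 + 4·12 + 21)/6 = 78/6 = 13; σ²_Task 5 = ((21−9)/6)² = 4.000
te_Task 6 = (6 + 4·11 + 16)/6 = 66/6 = 11; σ²_Task 6 = ((16−6)/6)² = 2.778
te_Task 7 = (3 + 4·7 + 11)/6 = 42/6 = 7; σ²_Task 7 = ((11−3)/6)² = 1.778
te_Task 8 = (13 + 4·14 + 15)/6 = 84/6 = 14; σ²_Task 8 = ((15−13)/6)² = 0.111
te_Task 9 = (7 + 4·11 + 21)/6 = 72/6 = 12; σ²_Task 9 = ((21−7)/6)² = 5.444

Forward pass:
ES_Task 1 = 0; EF_Task 1 = 6
ES_Task 2 = 0; EF_Task 2 = 6
ES_Task 3 = 0; EF_Task 3 = 11
ES_Task 4 = 0; EF_Task 4 = 5
ES_Task 5 = max(EF_Task 1=6, EF_Task 2=6) = 6; EF_Task 5 = 6+13 = 19
ES_Task 6 = max(EF_Task 1=6, EF_Task 3=11) = 11; EF_Task 6 = 11+11 = 22
ES_Task 7 = max(EF_Task 3=11, EF_Task 4=5) = 11; EF_Task 7 = 11+7 = 18
ES_Task 8 = max(EF_Task 4=5, EF_Task 6=22) = 22; EF_Task 8 = 22+14 = 36
ES_Task 9 = max(EF_Task 4=5, EF_Task 5=19, EF_Task 7=18, EF_Task 8=36) = 36; EF_Task 9 = 36+12 = 48
Expected project duration μ = 48 days. Critical path: Task 3 → Task 6 → Task 8 → Task 9.

Variance along critical path = 2.778 + 2.778 + 0.111 + 5.444 = 11.111; σ = 3.333 days.
D = μ + z·σ = 48 + 1.645·3.333 = 53.5 days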